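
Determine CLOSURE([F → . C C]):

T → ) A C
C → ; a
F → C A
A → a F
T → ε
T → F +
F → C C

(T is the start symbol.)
{ [C → . ; a], [F → . C C] }

Start with: [F → . C C]
  [F → . C C] has the dot before C: add [C → . ; a]
No further items can be added.

CLOSURE = { [C → . ; a], [F → . C C] }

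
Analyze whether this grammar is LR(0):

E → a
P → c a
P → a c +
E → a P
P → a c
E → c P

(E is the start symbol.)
No. Shift-reduce conflict between [E → a .] and [P → . a c]

A grammar is LR(0) if no state in the canonical LR(0) collection has:
  - both a shift item (dot before a terminal) and a complete item (shift-reduce conflict), or
  - two or more complete items (reduce-reduce conflict; the accept item [E' → E .] counts as a complete item here).

Augment with E' → E and build the canonical LR(0) collection (I0 = CLOSURE({[E' → . E]}), then GOTO on every symbol after a dot until no new states appear). It has 11 states:
  I0: { [E → . a P], [E → . a], [E → . c P], [E' → . E] }  — shift
  I1: { [E' → E .] }  — accept
  I2: { [E → a . P], [E → a .], [P → . a c +], [P → . a c], [P → . c a] }  — shift, reduce
  I3: { [E → c . P], [P → . a c +], [P → . a c], [P → . c a] }  — shift
  I4: { [E → c P .] }  — reduce
  I5: { [P → a . c +], [P → a . c] }  — shift
  I6: { [P → c . a] }  — shift
  I7: { [P → c a .] }  — reduce
  I8: { [P → a c . +], [P → a c .] }  — shift, reduce
  I9: { [P → a c + .] }  — reduce
  I10: { [E → a P .] }  — reduce

Conflict in state I2:
  Shift-reduce conflict between [E → a .] and [P → . a c]
So the grammar is NOT LR(0).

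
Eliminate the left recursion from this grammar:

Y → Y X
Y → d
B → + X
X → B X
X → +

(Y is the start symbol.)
Y → d Y'
Y' → X Y'
Y' → ε
B → + X
X → B X
X → +

Y is directly left-recursive. The standard transformation for
  A → A α₁ | ... | A α_m | β₁ | ... | β_n
is
  A  → β₁ A' | ... | β_n A'
  A' → α₁ A' | ... | α_m A' | ε

Y → d becomes Y → d Y'
Y → Y X becomes Y' → X Y'
Add Y' → ε

Productions for other non-terminals are unchanged:
  B → + X
  X → B X
  X → +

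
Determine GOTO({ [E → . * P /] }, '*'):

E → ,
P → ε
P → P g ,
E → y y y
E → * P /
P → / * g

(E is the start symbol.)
{ [E → * . P /], [P → . / * g], [P → . P g ,], [P → .] }

GOTO(I, '*') = CLOSURE({ [A → αX.β] : [A → α.Xβ] ∈ I, X = '*' })

Items with dot before '*', with the dot advanced:
  [E → . * P /] → [E → * . P /]
Closure of the advanced items:
  [E → * . P /] has the dot before P: add [P → .], [P → . P g ,], [P → . / * g]

GOTO = { [E → * . P /], [P → . / * g], [P → . P g ,], [P → .] }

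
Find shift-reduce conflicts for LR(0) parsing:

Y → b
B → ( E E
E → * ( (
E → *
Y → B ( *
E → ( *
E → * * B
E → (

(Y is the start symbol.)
A shift-reduce conflict occurs when an LR(0) state has both:
  - a complete (reduce) item [A → α .] (dot at the end), and
  - a shift item [B → β . c γ] (dot before a terminal).

Augment with Y' → Y and build the canonical LR(0) collection (I0 = CLOSURE({[Y' → . Y]}), then GOTO on every symbol after a dot until no new states appear). It has 16 states:
  I0: { [B → . ( E E], [Y → . B ( *], [Y → . b], [Y' → . Y] }  — shift
  I1: { [B → ( . E E], [E → . ( *], [E → . (], [E → . * ( (], [E → . * * B], [E → . *] }  — shift
  I2: { [Y → B . ( *] }  — shift
  I3: { [Y' → Y .] }  — accept
  I4: { [Y → b .] }  — reduce
  I5: { [Y → B ( . *] }  — shift
  I6: { [Y → B ( * .] }  — reduce
  I7: { [E → ( . *], [E → ( .] }  — shift, reduce
  I8: { [E → * . ( (], [E → * . * B], [E → * .] }  — shift, reduce
  I9: { [B → ( E . E], [E → . ( *], [E → . (], [E → . * ( (], [E → . * * B], [E → . *] }  — shift
  I10: { [B → ( E E .] }  — reduce
  I11: { [E → * ( . (] }  — shift
  I12: { [B → . ( E E], [E → * * . B] }  — shift
  I13: { [E → * * B .] }  — reduce
  I14: { [E → * ( ( .] }  — reduce
  I15: { [E → ( * .] }  — reduce

I7 contains reduce item [E → ( .] and shift item [E → ( . *] — shift-reduce conflict.
I8 contains reduce item [E → * .] and shift items [E → * . ( (], [E → * . * B] — shift-reduce conflict.

Answer: Yes — I7: [E → ( .] vs [E → ( . *]; I8: [E → * .] vs [E → * . ( (]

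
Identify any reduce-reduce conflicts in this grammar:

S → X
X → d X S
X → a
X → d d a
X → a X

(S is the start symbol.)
Yes — I7: [X → a .] vs [X → d d a .]

Augment with S' → S and build the canonical LR(0) collection (I0 = CLOSURE({[S' → . S]}), then GOTO on every symbol after a dot until no new states appear). It has 10 states:
  I0: { [S → . X], [S' → . S], [X → . a X], [X → . a], [X → . d X S], [X → . d d a] }  — shift
  I1: { [S' → S .] }  — accept
  I2: { [S → X .] }  — reduce
  I3: { [X → . a X], [X → . a], [X → . d X S], [X → . d d a], [X → a . X], [X → a .] }  — shift, reduce
  I4: { [X → . a X], [X → . a], [X → . d X S], [X → . d d a], [X → d . X S], [X → d . d a] }  — shift
  I5: { [S → . X], [X → . a X], [X → . a], [X → . d X S], [X → . d d a], [X → d X . S] }  — shift
  I6: { [X → . a X], [X → . a], [X → . d X S], [X → . d d a], [X → d . X S], [X → d . d a], [X → d d . a] }  — shift
  I7: { [X → . a X], [X → . a], [X → . d X S], [X → . d d a], [X → a . X], [X → a .], [X → d d a .] }  — shift, 2 reduces
  I8: { [X → a X .] }  — reduce
  I9: { [X → d X S .] }  — reduce

I7 contains complete items [X → a .], [X → d d a .] — reduce-reduce conflict.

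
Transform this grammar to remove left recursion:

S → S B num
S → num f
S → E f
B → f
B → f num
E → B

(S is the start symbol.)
S is directly left-recursive. The standard transformation for
  A → A α₁ | ... | A α_m | β₁ | ... | β_n
is
  A  → β₁ A' | ... | β_n A'
  A' → α₁ A' | ... | α_m A' | ε

S → num f becomes S → num f S'
S → E f becomes S → E f S'
S → S B num becomes S' → B num S'
Add S' → ε

Productions for other non-terminals are unchanged:
  B → f
  B → f num
  E → B

Resulting grammar:
S → num f S'
S → E f S'
S' → B num S'
S' → ε
B → f
B → f num
E → B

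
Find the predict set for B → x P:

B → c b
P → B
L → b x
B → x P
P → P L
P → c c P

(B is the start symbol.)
PREDICT(B → x P) = (FIRST(RHS) \ {ε}) ∪ (FOLLOW(B) if ε ∈ FIRST(RHS), i.e. RHS ⇒* ε)
FIRST(x P) = { 'x' }
ε ∉ FIRST(x P), so FOLLOW(B) is not added.
PREDICT(B → x P) = { 'x' }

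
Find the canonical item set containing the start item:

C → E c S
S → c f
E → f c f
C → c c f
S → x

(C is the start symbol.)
{ [C → . E c S], [C → . c c f], [C' → . C], [E → . f c f] }

First, augment the grammar with C' → C
I₀ = CLOSURE({ [C' → . C] }):
  [C' → . C] has the dot before C: add [C → . E c S], [C → . c c f]
  [C → . E c S] has the dot before E: add [E → . f c f]
No further items can be added.

I₀ = { [C → . E c S], [C → . c c f], [C' → . C], [E → . f c f] }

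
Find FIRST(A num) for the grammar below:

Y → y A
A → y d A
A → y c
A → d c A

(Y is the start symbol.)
{ 'd', 'y' }

FIRST sets of the non-terminals involved (from the grammar, by fixed-point iteration):
  FIRST(A) = { 'd', 'y' }

To compute FIRST(A num), process the symbols left to right:
Symbol A is a non-terminal. Add FIRST(A) \ {ε} = { 'd', 'y' }
A is not nullable (ε ∉ FIRST(A)), so stop here.
FIRST(A num) = { 'd', 'y' }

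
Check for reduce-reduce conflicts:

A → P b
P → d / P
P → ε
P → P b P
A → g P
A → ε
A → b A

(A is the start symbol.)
Yes — I0: [A → .] vs [P → .]; I3: [A → .] vs [P → .]; I12: [A → P b .] vs [P → .]

Augment with A' → A and build the canonical LR(0) collection (I0 = CLOSURE({[A' → . A]}), then GOTO on every symbol after a dot until no new states appear). It has 13 states:
  I0: { [A → . P b], [A → . b A], [A → . g P], [A → .], [A' → . A], [P → . P b P], [P → . d / P], [P → .] }  — shift, 2 reduces
  I1: { [A' → A .] }  — accept
  I2: { [A → P . b], [P → P . b P] }  — shift
  I3: { [A → . P b], [A → . b A], [A → . g P], [A → .], [A → b . A], [P → . P b P], [P → . d / P], [P → .] }  — shift, 2 reduces
  I4: { [P → d . / P] }  — shift
  I5: { [A → g . P], [P → . P b P], [P → . d / P], [P → .] }  — shift, reduce
  I6: { [A → g P .], [P → P . b P] }  — shift, reduce
  I7: { [P → . P b P], [P → . d / P], [P → .], [P → P b . P] }  — shift, reduce
  I8: { [P → P . b P], [P → P b P .] }  — shift, reduce
  I9: { [P → . P b P], [P → . d / P], [P → .], [P → d / . P] }  — shift, reduce
  I10: { [P → P . b P], [P → d / P .] }  — shift, reduce
  I11: { [A → b A .] }  — reduce
  I12: { [A → P b .], [P → . P b P], [P → . d / P], [P → .], [P → P b . P] }  — shift, 2 reduces

I0 contains complete items [A → .], [P → .] — reduce-reduce conflict.
I3 contains complete items [A → .], [P → .] — reduce-reduce conflict.
I12 contains complete items [A → P b .], [P → .] — reduce-reduce conflict.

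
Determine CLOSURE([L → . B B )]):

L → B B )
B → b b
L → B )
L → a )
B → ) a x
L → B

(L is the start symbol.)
{ [B → . ) a x], [B → . b b], [L → . B B )] }

To compute CLOSURE, for each item [A → α.Bβ] where B is a non-terminal, add [B → .γ] for all productions B → γ; repeat for the newly added items until nothing changes.

Start with: [L → . B B )]
  [L → . B B )] has the dot before B: add [B → . b b], [B → . ) a x]
No further items can be added.

CLOSURE = { [B → . ) a x], [B → . b b], [L → . B B )] }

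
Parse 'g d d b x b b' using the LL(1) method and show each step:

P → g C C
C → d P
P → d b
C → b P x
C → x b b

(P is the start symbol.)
Stack is shown with the top on the left.

Stack    Input            Action
--------------------------------
P $      g d d b x b b $  output P → g C C
g C C $  g d d b x b b $  match 'g'
C C $    d d b x b b $    output C → d P
d P C $  d d b x b b $    match 'd'
P C $    d b x b b $      output P → d b
d b C $  d b x b b $      match 'd'
b C $    b x b b $        match 'b'
C $      x b b $          output C → x b b
x b b $  x b b $          match 'x'
b b $    b b $            match 'b'
b $      b $              match 'b'
$        $                accept

The string is accepted.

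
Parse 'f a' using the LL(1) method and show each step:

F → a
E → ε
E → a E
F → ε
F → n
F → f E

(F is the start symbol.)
LL(1) parsing maintains a stack (initially the start symbol over $) and the input. At each step: if the stack top is a terminal, match it against the current input token; if it is a non-terminal N, replace it with the RHS of M[N, lookahead] (the unique production whose predict set contains the lookahead).

Stack is shown with the top on the left.

Stack  Input  Action
--------------------
F $    f a $  output F → f E
f E $  f a $  match 'f'
E $    a $    output E → a E
a E $  a $    match 'a'
E $    $      output E → ε
$      $      accept

The string is accepted.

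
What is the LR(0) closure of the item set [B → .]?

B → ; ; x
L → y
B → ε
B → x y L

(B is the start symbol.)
Start with: [B → .]
The dot is at the end, so nothing is added.

CLOSURE = { [B → .] }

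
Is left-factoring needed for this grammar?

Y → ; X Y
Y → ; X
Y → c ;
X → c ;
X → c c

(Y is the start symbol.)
Left-factoring is needed when two productions for the same non-terminal
share a common prefix on the right-hand side.

Productions for Y:
  Y → ; X Y
  Y → ; X
  Y → c ;
Productions for X:
  X → c ;
  X → c c

Found common prefix '; X' in productions for Y
Found common prefix 'c' in productions for X

Answer: Yes, Y has productions with common prefix '; X'; X has productions with common prefix 'c'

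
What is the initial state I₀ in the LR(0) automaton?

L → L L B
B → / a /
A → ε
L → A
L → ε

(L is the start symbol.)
First, augment the grammar with L' → L
I₀ = CLOSURE({ [L' → . L] }):
  [L' → . L] has the dot before L: add [L → . L L B], [L → . A], [L → .]
  [L → . A] has the dot before A: add [A → .]
No further items can be added.

I₀ = { [A → .], [L → . A], [L → . L L B], [L → .], [L' → . L] }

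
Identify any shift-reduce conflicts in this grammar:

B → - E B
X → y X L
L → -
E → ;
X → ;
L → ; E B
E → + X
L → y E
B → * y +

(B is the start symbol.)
No shift-reduce conflicts

Augment with B' → B and build the canonical LR(0) collection (I0 = CLOSURE({[B' → . B]}), then GOTO on every symbol after a dot until no new states appear). It has 21 states:
  I0: { [B → . * y +], [B → . - E B], [B' → . B] }  — shift
  I1: { [B → * . y +] }  — shift
  I2: { [B → - . E B], [E → . + X], [E → . ;] }  — shift
  I3: { [B' → B .] }  — accept
  I4: { [E → + . X], [X → . ;], [X → . y X L] }  — shift
  I5: { [E → ; .] }  — reduce
  I6: { [B → - E . B], [B → . * y +], [B → . - E B] }  — shift
  I7: { [B → - E B .] }  — reduce
  I8: { [X → ; .] }  — reduce
  I9: { [E → + X .] }  — reduce
  I10: { [X → . ;], [X → . y X L], [X → y . X L] }  — shift
  I11: { [L → . -], [L → . ; E B], [L → . y E], [X → y X . L] }  — shift
  I12: { [L → - .] }  — reduce
  I13: { [E → . + X], [E → . ;], [L → ; . E B] }  — shift
  I14: { [X → y X L .] }  — reduce
  I15: { [E → . + X], [E → . ;], [L → y . E] }  — shift
  I16: { [L → y E .] }  — reduce
  I17: { [B → . * y +], [B → . - E B], [L → ; E . B] }  — shift
  I18: { [L → ; E B .] }  — reduce
  I19: { [B → * y . +] }  — shift
  I20: { [B → * y + .] }  — reduce

No state contains both a complete item and a shift item.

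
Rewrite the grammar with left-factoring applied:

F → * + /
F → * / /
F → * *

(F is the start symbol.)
Left-factoring transforms A → αβ₁ | αβ₂ into A → αA' and A' → β₁ | β₂
(α is the longest common prefix among the alternatives). Repeat until
no nonterminal has two alternatives with a common prefix.

Round 1: F has alternatives sharing prefix '*'. Introduce F': F → * F'
  Add: F' → + /
  Add: F' → / /
  Add: F' → *

No remaining common prefixes — done.

Resulting grammar:
F → * F'
F' → + /
F' → / /
F' → *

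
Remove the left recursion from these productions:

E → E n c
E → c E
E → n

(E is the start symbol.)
E → c E E'
E → n E'
E' → n c E'
E' → ε

E is directly left-recursive. The standard transformation for
  A → A α₁ | ... | A α_m | β₁ | ... | β_n
is
  A  → β₁ A' | ... | β_n A'
  A' → α₁ A' | ... | α_m A' | ε

E → c E becomes E → c E E'
E → n becomes E → n E'
E → E n c becomes E' → n c E'
Add E' → ε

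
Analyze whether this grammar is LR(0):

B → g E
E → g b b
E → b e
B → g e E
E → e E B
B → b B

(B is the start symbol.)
No. Shift-reduce conflict between [B → g e E .] and [B → . b B]

A grammar is LR(0) if no state in the canonical LR(0) collection has:
  - both a shift item (dot before a terminal) and a complete item (shift-reduce conflict), or
  - two or more complete items (reduce-reduce conflict; the accept item [B' → B .] counts as a complete item here).

Augment with B' → B and build the canonical LR(0) collection (I0 = CLOSURE({[B' → . B]}), then GOTO on every symbol after a dot until no new states appear). It has 16 states:
  I0: { [B → . b B], [B → . g E], [B → . g e E], [B' → . B] }  — shift
  I1: { [B' → B .] }  — accept
  I2: { [B → . b B], [B → . g E], [B → . g e E], [B → b . B] }  — shift
  I3: { [B → g . E], [B → g . e E], [E → . b e], [E → . e E B], [E → . g b b] }  — shift
  I4: { [B → g E .] }  — reduce
  I5: { [E → b . e] }  — shift
  I6: { [B → g e . E], [E → . b e], [E → . e E B], [E → . g b b], [E → e . E B] }  — shift
  I7: { [E → g . b b] }  — shift
  I8: { [E → g b . b] }  — shift
  I9: { [E → g b b .] }  — reduce
  I10: { [B → . b B], [B → . g E], [B → . g e E], [B → g e E .], [E → e E . B] }  — shift, reduce
  I11: { [E → . b e], [E → . e E B], [E → . g b b], [E → e . E B] }  — shift
  I12: { [B → . b B], [B → . g E], [B → . g e E], [E → e E . B] }  — shift
  I13: { [E → e E B .] }  — reduce
  I14: { [E → b e .] }  — reduce
  I15: { [B → b B .] }  — reduce

Conflict in state I10:
  Shift-reduce conflict between [B → g e E .] and [B → . b B]
So the grammar is NOT LR(0).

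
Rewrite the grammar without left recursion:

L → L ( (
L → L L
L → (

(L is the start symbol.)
L → ( L'
L' → ( ( L'
L' → L L'
L' → ε

L is directly left-recursive. The standard transformation for
  A → A α₁ | ... | A α_m | β₁ | ... | β_n
is
  A  → β₁ A' | ... | β_n A'
  A' → α₁ A' | ... | α_m A' | ε

L → ( becomes L → ( L'
L → L ( ( becomes L' → ( ( L'
L → L L becomes L' → L L'
Add L' → ε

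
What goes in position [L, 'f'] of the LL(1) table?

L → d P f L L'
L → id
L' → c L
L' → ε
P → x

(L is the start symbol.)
To find M[L, 'f'], we find productions for L where 'f' is in the predict set (PREDICT(N → α) = (FIRST(α) \ {ε}) ∪ (FOLLOW(N) if α ⇒* ε)).

L → d P f L L': PREDICT = { 'd' }
L → id: PREDICT = { 'id' }

M[L, 'f'] is empty (no production applies)

Answer: Empty (error entry)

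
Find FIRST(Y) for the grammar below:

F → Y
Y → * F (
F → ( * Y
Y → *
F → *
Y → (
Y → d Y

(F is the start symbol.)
{ '(', '*', 'd' }

To compute FIRST(Y), examine every production with Y on the left-hand side, reading each right-hand side left to right until a non-nullable symbol is reached.

From Y → * F (:
  - '*' is a terminal: add '*' and stop
From Y → *:
  - '*' is a terminal: add '*' and stop
From Y → (:
  - '(' is a terminal: add '(' and stop
From Y → d Y:
  - d is a terminal: add 'd' and stop

Collecting: FIRST(Y) = { '(', '*', 'd' }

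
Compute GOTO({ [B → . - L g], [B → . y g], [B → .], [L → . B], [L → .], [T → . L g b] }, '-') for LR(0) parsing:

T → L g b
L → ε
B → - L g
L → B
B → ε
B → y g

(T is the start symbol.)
GOTO(I, '-') = CLOSURE({ [A → αX.β] : [A → α.Xβ] ∈ I, X = '-' })

Items with dot before '-', with the dot advanced:
  [B → . - L g] → [B → - . L g]
Closure of the advanced items:
  [B → - . L g] has the dot before L: add [L → .], [L → . B]
  [L → . B] has the dot before B: add [B → . - L g], [B → .], [B → . y g]

GOTO = { [B → - . L g], [B → . - L g], [B → . y g], [B → .], [L → . B], [L → .] }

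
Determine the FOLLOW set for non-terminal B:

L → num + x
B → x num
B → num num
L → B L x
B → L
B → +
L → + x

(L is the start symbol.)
To compute FOLLOW(B), find every occurrence of B on a right-hand side N → α B β: add FIRST(β) \ {ε}, and if β is empty or nullable also add FOLLOW(N). Iterate to a fixed point.

In L → B L x: B is followed by L x, add FIRST(L x) \ {ε} = { '+', 'num', 'x' }

Taking the union: FOLLOW(B) = { '+', 'num', 'x' }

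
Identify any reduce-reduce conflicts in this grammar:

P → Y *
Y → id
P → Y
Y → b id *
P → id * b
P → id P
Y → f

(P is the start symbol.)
No reduce-reduce conflicts

Augment with P' → P and build the canonical LR(0) collection (I0 = CLOSURE({[P' → . P]}), then GOTO on every symbol after a dot until no new states appear). It has 12 states:
  I0: { [P → . Y *], [P → . Y], [P → . id * b], [P → . id P], [P' → . P], [Y → . b id *], [Y → . f], [Y → . id] }  — shift
  I1: { [P' → P .] }  — accept
  I2: { [P → Y . *], [P → Y .] }  — shift, reduce
  I3: { [Y → b . id *] }  — shift
  I4: { [Y → f .] }  — reduce
  I5: { [P → . Y *], [P → . Y], [P → . id * b], [P → . id P], [P → id . * b], [P → id . P], [Y → . b id *], [Y → . f], [Y → . id], [Y → id .] }  — shift, reduce
  I6: { [P → id * . b] }  — shift
  I7: { [P → id P .] }  — reduce
  I8: { [P → id * b .] }  — reduce
  I9: { [Y → b id . *] }  — shift
  I10: { [Y → b id * .] }  — reduce
  I11: { [P → Y * .] }  — reduce

No state contains more than one complete item.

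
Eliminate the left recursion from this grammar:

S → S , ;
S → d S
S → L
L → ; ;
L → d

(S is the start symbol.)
S → d S S'
S → L S'
S' → , ; S'
S' → ε
L → ; ;
L → d

S is directly left-recursive. The standard transformation for
  A → A α₁ | ... | A α_m | β₁ | ... | β_n
is
  A  → β₁ A' | ... | β_n A'
  A' → α₁ A' | ... | α_m A' | ε

S → d S becomes S → d S S'
S → L becomes S → L S'
S → S , ; becomes S' → , ; S'
Add S' → ε

Productions for other non-terminals are unchanged:
  L → ; ;
  L → d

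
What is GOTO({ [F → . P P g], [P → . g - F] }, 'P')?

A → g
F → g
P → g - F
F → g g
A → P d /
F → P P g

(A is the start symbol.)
GOTO(I, 'P') = CLOSURE({ [A → αX.β] : [A → α.Xβ] ∈ I, X = 'P' })

Items with dot before 'P', with the dot advanced:
  [F → . P P g] → [F → P . P g]
Closure of the advanced items:
  [F → P . P g] has the dot before P: add [P → . g - F]

GOTO = { [F → P . P g], [P → . g - F] }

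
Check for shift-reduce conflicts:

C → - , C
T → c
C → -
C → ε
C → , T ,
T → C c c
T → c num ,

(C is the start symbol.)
Augment with C' → C and build the canonical LR(0) collection (I0 = CLOSURE({[C' → . C]}), then GOTO on every symbol after a dot until no new states appear). It has 14 states:
  I0: { [C → . , T ,], [C → . - , C], [C → . -], [C → .], [C' → . C] }  — shift, reduce
  I1: { [C → , . T ,], [C → . , T ,], [C → . - , C], [C → . -], [C → .], [T → . C c c], [T → . c num ,], [T → . c] }  — shift, reduce
  I2: { [C → - . , C], [C → - .] }  — shift, reduce
  I3: { [C' → C .] }  — accept
  I4: { [C → - , . C], [C → . , T ,], [C → . - , C], [C → . -], [C → .] }  — shift, reduce
  I5: { [C → - , C .] }  — reduce
  I6: { [T → C . c c] }  — shift
  I7: { [C → , T . ,] }  — shift
  I8: { [T → c . num ,], [T → c .] }  — shift, reduce
  I9: { [T → c num . ,] }  — shift
  I10: { [T → c num , .] }  — reduce
  I11: { [C → , T , .] }  — reduce
  I12: { [T → C c . c] }  — shift
  I13: { [T → C c c .] }  — reduce

I0 contains reduce item [C → .] and shift items [C → . , T ,], [C → . -], [C → . - , C] — shift-reduce conflict.
I1 contains reduce item [C → .] and shift items [C → . , T ,], [C → . -], [C → . - , C], [T → . c], [T → . c num ,] — shift-reduce conflict.
I2 contains reduce item [C → - .] and shift item [C → - . , C] — shift-reduce conflict.
I4 contains reduce item [C → .] and shift items [C → . , T ,], [C → . -], [C → . - , C] — shift-reduce conflict.
I8 contains reduce item [T → c .] and shift item [T → c . num ,] — shift-reduce conflict.

Answer: Yes — I0: [C → .] vs [C → . , T ,]; I1: [C → .] vs [C → . , T ,]; I2: [C → - .] vs [C → - . , C]; I4: [C → .] vs [C → . , T ,]; I8: [T → c .] vs [T → c . num ,]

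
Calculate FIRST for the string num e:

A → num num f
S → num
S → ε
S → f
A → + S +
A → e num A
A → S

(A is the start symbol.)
To compute FIRST(num e), process the symbols left to right:
Symbol num is a terminal. Add 'num' and stop.
FIRST(num e) = { 'num' }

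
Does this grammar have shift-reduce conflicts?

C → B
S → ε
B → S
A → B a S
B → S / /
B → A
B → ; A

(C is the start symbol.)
Augment with C' → C and build the canonical LR(0) collection (I0 = CLOSURE({[C' → . C]}), then GOTO on every symbol after a dot until no new states appear). It has 12 states:
  I0: { [A → . B a S], [B → . ; A], [B → . A], [B → . S / /], [B → . S], [C → . B], [C' → . C], [S → .] }  — shift, reduce
  I1: { [A → . B a S], [B → . ; A], [B → . A], [B → . S / /], [B → . S], [B → ; . A], [S → .] }  — shift, reduce
  I2: { [B → A .] }  — reduce
  I3: { [A → B . a S], [C → B .] }  — shift, reduce
  I4: { [C' → C .] }  — accept
  I5: { [B → S . / /], [B → S .] }  — shift, reduce
  I6: { [B → S / . /] }  — shift
  I7: { [B → S / / .] }  — reduce
  I8: { [A → B a . S], [S → .] }  — reduce
  I9: { [A → B a S .] }  — reduce
  I10: { [B → ; A .], [B → A .] }  — 2 reduces
  I11: { [A → B . a S] }  — shift

I0 contains reduce item [S → .] and shift item [B → . ; A] — shift-reduce conflict.
I1 contains reduce item [S → .] and shift item [B → . ; A] — shift-reduce conflict.
I3 contains reduce item [C → B .] and shift item [A → B . a S] — shift-reduce conflict.
I5 contains reduce item [B → S .] and shift item [B → S . / /] — shift-reduce conflict.

Answer: Yes — I0: [S → .] vs [B → . ; A]; I1: [S → .] vs [B → . ; A]; I3: [C → B .] vs [A → B . a S]; I5: [B → S .] vs [B → S . / /]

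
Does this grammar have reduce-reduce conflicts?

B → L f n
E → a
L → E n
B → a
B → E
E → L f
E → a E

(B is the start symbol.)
A reduce-reduce conflict occurs when an LR(0) state has two complete items [A → α .] and [B → β .] — both call for a reduction, and with no lookahead the parser cannot choose between them.

Augment with B' → B and build the canonical LR(0) collection (I0 = CLOSURE({[B' → . B]}), then GOTO on every symbol after a dot until no new states appear). It has 12 states:
  I0: { [B → . E], [B → . L f n], [B → . a], [B' → . B], [E → . L f], [E → . a E], [E → . a], [L → . E n] }  — shift
  I1: { [B' → B .] }  — accept
  I2: { [B → E .], [L → E . n] }  — shift, reduce
  I3: { [B → L . f n], [E → L . f] }  — shift
  I4: { [B → a .], [E → . L f], [E → . a E], [E → . a], [E → a . E], [E → a .], [L → . E n] }  — shift, 2 reduces
  I5: { [E → a E .], [L → E . n] }  — shift, reduce
  I6: { [E → L . f] }  — shift
  I7: { [E → . L f], [E → . a E], [E → . a], [E → a . E], [E → a .], [L → . E n] }  — shift, reduce
  I8: { [E → L f .] }  — reduce
  I9: { [L → E n .] }  — reduce
  I10: { [B → L f . n], [E → L f .] }  — shift, reduce
  I11: { [B → L f n .] }  — reduce

I4 contains complete items [B → a .], [E → a .] — reduce-reduce conflict.

Answer: Yes — I4: [B → a .] vs [E → a .]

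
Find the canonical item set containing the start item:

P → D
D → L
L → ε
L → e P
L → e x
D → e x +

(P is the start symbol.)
First, augment the grammar with P' → P
I₀ = CLOSURE({ [P' → . P] }):
  [P' → . P] has the dot before P: add [P → . D]
  [P → . D] has the dot before D: add [D → . L], [D → . e x +]
  [D → . L] has the dot before L: add [L → .], [L → . e P], [L → . e x]
No further items can be added.

I₀ = { [D → . L], [D → . e x +], [L → . e P], [L → . e x], [L → .], [P → . D], [P' → . P] }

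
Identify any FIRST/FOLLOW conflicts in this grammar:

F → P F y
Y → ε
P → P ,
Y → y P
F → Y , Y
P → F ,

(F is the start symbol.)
Yes. Y → y P with FOLLOW(Y) on { 'y' }

A FIRST/FOLLOW conflict occurs when a non-terminal N has a nullable alternative N → β (β ⇒* ε) and another alternative N → α with FIRST(α) ∩ FOLLOW(N) ≠ ∅: on such a lookahead the parser cannot decide between expanding α and letting N vanish via β.

Nullable non-terminals: Y.

Y: nullable alternative(s) Y → ε; FOLLOW(Y) = { $, ',', 'y' }
  Y → ε: FIRST \ {ε} = { } — this is the only nullable alternative, skip
  Y → y P: FIRST \ {ε} = { 'y' } — overlaps FOLLOW(Y) on { 'y' }: CONFLICT

F, P have no nullable alternative, so no FIRST/FOLLOW check is needed there.

So the grammar has 1 FIRST/FOLLOW conflict (marked CONFLICT above).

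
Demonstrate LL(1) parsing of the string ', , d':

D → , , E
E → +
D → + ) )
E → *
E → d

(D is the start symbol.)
LL(1) parsing maintains a stack (initially the start symbol over $) and the input. At each step: if the stack top is a terminal, match it against the current input token; if it is a non-terminal N, replace it with the RHS of M[N, lookahead] (the unique production whose predict set contains the lookahead).

Stack is shown with the top on the left.

Stack    Input    Action
------------------------
D $      , , d $  output D → , , E
, , E $  , , d $  match ','
, E $    , d $    match ','
E $      d $      output E → d
d $      d $      match 'd'
$        $        accept

The string is accepted.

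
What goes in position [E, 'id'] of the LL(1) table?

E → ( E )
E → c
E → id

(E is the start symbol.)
E → id

To find M[E, 'id'], we find productions for E where 'id' is in the predict set (PREDICT(N → α) = (FIRST(α) \ {ε}) ∪ (FOLLOW(N) if α ⇒* ε)).

E → ( E ): PREDICT = { '(' }
E → c: PREDICT = { 'c' }
E → id: PREDICT = { 'id' }
  'id' is in predict set, so this production goes in M[E, 'id']

M[E, 'id'] = E → id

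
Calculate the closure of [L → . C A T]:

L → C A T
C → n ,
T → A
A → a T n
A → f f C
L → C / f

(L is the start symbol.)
{ [C → . n ,], [L → . C A T] }

To compute CLOSURE, for each item [A → α.Bβ] where B is a non-terminal, add [B → .γ] for all productions B → γ; repeat for the newly added items until nothing changes.

Start with: [L → . C A T]
  [L → . C A T] has the dot before C: add [C → . n ,]
No further items can be added.

CLOSURE = { [C → . n ,], [L → . C A T] }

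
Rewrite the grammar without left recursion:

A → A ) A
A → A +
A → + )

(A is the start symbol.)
A is directly left-recursive. The standard transformation for
  A → A α₁ | ... | A α_m | β₁ | ... | β_n
is
  A  → β₁ A' | ... | β_n A'
  A' → α₁ A' | ... | α_m A' | ε

A → + ) becomes A → + ) A'
A → A ) A becomes A' → ) A A'
A → A + becomes A' → + A'
Add A' → ε

Resulting grammar:
A → + ) A'
A' → ) A A'
A' → + A'
A' → ε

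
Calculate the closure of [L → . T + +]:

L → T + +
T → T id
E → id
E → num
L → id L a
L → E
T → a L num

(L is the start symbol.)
{ [L → . T + +], [T → . T id], [T → . a L num] }

Start with: [L → . T + +]
  [L → . T + +] has the dot before T: add [T → . T id], [T → . a L num]
No further items can be added.

CLOSURE = { [L → . T + +], [T → . T id], [T → . a L num] }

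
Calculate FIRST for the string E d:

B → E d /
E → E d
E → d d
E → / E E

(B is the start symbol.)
{ '/', 'd' }

FIRST sets of the non-terminals involved (from the grammar, by fixed-point iteration):
  FIRST(E) = { '/', 'd' }

To compute FIRST(E d), process the symbols left to right:
Symbol E is a non-terminal. Add FIRST(E) \ {ε} = { '/', 'd' }
E is not nullable (ε ∉ FIRST(E)), so stop here.
FIRST(E d) = { '/', 'd' }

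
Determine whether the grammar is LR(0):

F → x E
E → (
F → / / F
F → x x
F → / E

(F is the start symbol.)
Yes, the grammar is LR(0)

A grammar is LR(0) if no state in the canonical LR(0) collection has:
  - both a shift item (dot before a terminal) and a complete item (shift-reduce conflict), or
  - two or more complete items (reduce-reduce conflict; the accept item [F' → F .] counts as a complete item here).

Augment with F' → F and build the canonical LR(0) collection (I0 = CLOSURE({[F' → . F]}), then GOTO on every symbol after a dot until no new states appear). It has 10 states:
  I0: { [F → . / / F], [F → . / E], [F → . x E], [F → . x x], [F' → . F] }  — shift
  I1: { [E → . (], [F → / . / F], [F → / . E] }  — shift
  I2: { [F' → F .] }  — accept
  I3: { [E → . (], [F → x . E], [F → x . x] }  — shift
  I4: { [E → ( .] }  — reduce
  I5: { [F → x E .] }  — reduce
  I6: { [F → x x .] }  — reduce
  I7: { [F → . / / F], [F → . / E], [F → . x E], [F → . x x], [F → / / . F] }  — shift
  I8: { [F → / E .] }  — reduce
  I9: { [F → / / F .] }  — reduce

Every state is either a pure shift/goto state or contains exactly one complete item and nothing to shift — no conflicts. The grammar is LR(0).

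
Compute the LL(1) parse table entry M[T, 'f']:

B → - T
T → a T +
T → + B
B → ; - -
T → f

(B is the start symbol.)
To find M[T, 'f'], we find productions for T where 'f' is in the predict set (PREDICT(N → α) = (FIRST(α) \ {ε}) ∪ (FOLLOW(N) if α ⇒* ε)).

T → a T +: PREDICT = { 'a' }
T → + B: PREDICT = { '+' }
T → f: PREDICT = { 'f' }
  'f' is in predict set, so this production goes in M[T, 'f']

M[T, 'f'] = T → f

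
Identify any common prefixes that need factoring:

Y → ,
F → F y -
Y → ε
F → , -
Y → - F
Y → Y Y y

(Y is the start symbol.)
No, left-factoring is not needed

Left-factoring is needed when two productions for the same non-terminal
share a common prefix on the right-hand side.

Productions for Y:
  Y → ,
  Y → ε
  Y → - F
  Y → Y Y y
Productions for F:
  F → F y -
  F → , -

No common prefixes found.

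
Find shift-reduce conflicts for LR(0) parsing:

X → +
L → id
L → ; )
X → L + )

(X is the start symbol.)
A shift-reduce conflict occurs when an LR(0) state has both:
  - a complete (reduce) item [A → α .] (dot at the end), and
  - a shift item [B → β . c γ] (dot before a terminal).

Augment with X' → X and build the canonical LR(0) collection (I0 = CLOSURE({[X' → . X]}), then GOTO on every symbol after a dot until no new states appear). It has 9 states:
  I0: { [L → . ; )], [L → . id], [X → . +], [X → . L + )], [X' → . X] }  — shift
  I1: { [X → + .] }  — reduce
  I2: { [L → ; . )] }  — shift
  I3: { [X → L . + )] }  — shift
  I4: { [X' → X .] }  — accept
  I5: { [L → id .] }  — reduce
  I6: { [X → L + . )] }  — shift
  I7: { [X → L + ) .] }  — reduce
  I8: { [L → ; ) .] }  — reduce

No state contains both a complete item and a shift item.

Answer: No shift-reduce conflicts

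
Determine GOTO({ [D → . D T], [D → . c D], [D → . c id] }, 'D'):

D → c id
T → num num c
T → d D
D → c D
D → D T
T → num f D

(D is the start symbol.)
GOTO(I, 'D') = CLOSURE({ [A → αX.β] : [A → α.Xβ] ∈ I, X = 'D' })

Items with dot before 'D', with the dot advanced:
  [D → . D T] → [D → D . T]
Closure of the advanced items:
  [D → D . T] has the dot before T: add [T → . num num c], [T → . d D], [T → . num f D]

GOTO = { [D → D . T], [T → . d D], [T → . num f D], [T → . num num c] }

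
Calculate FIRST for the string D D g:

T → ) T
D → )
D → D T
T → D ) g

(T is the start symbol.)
FIRST sets of the non-terminals involved (from the grammar, by fixed-point iteration):
  FIRST(D) = { ')' }

To compute FIRST(D D g), process the symbols left to right:
Symbol D is a non-terminal. Add FIRST(D) \ {ε} = { ')' }
D is not nullable (ε ∉ FIRST(D)), so stop here.
FIRST(D D g) = { ')' }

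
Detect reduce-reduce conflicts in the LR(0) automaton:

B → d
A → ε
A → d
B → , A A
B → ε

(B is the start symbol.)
No reduce-reduce conflicts

A reduce-reduce conflict occurs when an LR(0) state has two complete items [A → α .] and [B → β .] — both call for a reduction, and with no lookahead the parser cannot choose between them.

Augment with B' → B and build the canonical LR(0) collection (I0 = CLOSURE({[B' → . B]}), then GOTO on every symbol after a dot until no new states appear). It has 7 states:
  I0: { [B → . , A A], [B → . d], [B → .], [B' → . B] }  — shift, reduce
  I1: { [A → . d], [A → .], [B → , . A A] }  — shift, reduce
  I2: { [B' → B .] }  — accept
  I3: { [B → d .] }  — reduce
  I4: { [A → . d], [A → .], [B → , A . A] }  — shift, reduce
  I5: { [A → d .] }  — reduce
  I6: { [B → , A A .] }  — reduce

No state contains more than one complete item.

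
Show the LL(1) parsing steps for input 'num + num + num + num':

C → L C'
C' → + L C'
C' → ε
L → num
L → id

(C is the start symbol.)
LL(1) parsing maintains a stack (initially the start symbol over $) and the input. At each step: if the stack top is a terminal, match it against the current input token; if it is a non-terminal N, replace it with the RHS of M[N, lookahead] (the unique production whose predict set contains the lookahead).

Stack is shown with the top on the left.

Stack     Input                    Action
-----------------------------------------
C $       num + num + num + num $  output C → L C'
L C' $    num + num + num + num $  output L → num
num C' $  num + num + num + num $  match 'num'
C' $      + num + num + num $      output C' → + L C'
+ L C' $  + num + num + num $      match '+'
L C' $    num + num + num $        output L → num
num C' $  num + num + num $        match 'num'
C' $      + num + num $            output C' → + L C'
+ L C' $  + num + num $            match '+'
L C' $    num + num $              output L → num
num C' $  num + num $              match 'num'
C' $      + num $                  output C' → + L C'
+ L C' $  + num $                  match '+'
L C' $    num $                    output L → num
num C' $  num $                    match 'num'
C' $      $                        output C' → ε
$         $                        accept

The string is accepted.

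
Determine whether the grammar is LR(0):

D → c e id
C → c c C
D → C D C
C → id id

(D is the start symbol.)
Yes, the grammar is LR(0)

A grammar is LR(0) if no state in the canonical LR(0) collection has:
  - both a shift item (dot before a terminal) and a complete item (shift-reduce conflict), or
  - two or more complete items (reduce-reduce conflict; the accept item [D' → D .] counts as a complete item here).

Augment with D' → D and build the canonical LR(0) collection (I0 = CLOSURE({[D' → . D]}), then GOTO on every symbol after a dot until no new states appear). It has 13 states:
  I0: { [C → . c c C], [C → . id id], [D → . C D C], [D → . c e id], [D' → . D] }  — shift
  I1: { [C → . c c C], [C → . id id], [D → . C D C], [D → . c e id], [D → C . D C] }  — shift
  I2: { [D' → D .] }  — accept
  I3: { [C → c . c C], [D → c . e id] }  — shift
  I4: { [C → id . id] }  — shift
  I5: { [C → id id .] }  — reduce
  I6: { [C → . c c C], [C → . id id], [C → c c . C] }  — shift
  I7: { [D → c e . id] }  — shift
  I8: { [D → c e id .] }  — reduce
  I9: { [C → c c C .] }  — reduce
  I10: { [C → c . c C] }  — shift
  I11: { [C → . c c C], [C → . id id], [D → C D . C] }  — shift
  I12: { [D → C D C .] }  — reduce

Every state is either a pure shift/goto state or contains exactly one complete item and nothing to shift — no conflicts. The grammar is LR(0).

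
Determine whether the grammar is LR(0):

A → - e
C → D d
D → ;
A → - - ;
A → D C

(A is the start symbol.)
Yes, the grammar is LR(0)

Augment with A' → A and build the canonical LR(0) collection (I0 = CLOSURE({[A' → . A]}), then GOTO on every symbol after a dot until no new states appear). It has 11 states:
  I0: { [A → . - - ;], [A → . - e], [A → . D C], [A' → . A], [D → . ;] }  — shift
  I1: { [A → - . - ;], [A → - . e] }  — shift
  I2: { [D → ; .] }  — reduce
  I3: { [A' → A .] }  — accept
  I4: { [A → D . C], [C → . D d], [D → . ;] }  — shift
  I5: { [A → D C .] }  — reduce
  I6: { [C → D . d] }  — shift
  I7: { [C → D d .] }  — reduce
  I8: { [A → - - . ;] }  — shift
  I9: { [A → - e .] }  — reduce
  I10: { [A → - - ; .] }  — reduce

Every state is either a pure shift/goto state or contains exactly one complete item and nothing to shift — no conflicts. The grammar is LR(0).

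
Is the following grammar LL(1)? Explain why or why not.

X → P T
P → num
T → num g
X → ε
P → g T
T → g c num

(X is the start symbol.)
A grammar is LL(1) if for each non-terminal N with multiple productions, the predict sets of those productions are pairwise disjoint, where PREDICT(N → α) = (FIRST(α) \ {ε}) ∪ (FOLLOW(N) if α ⇒* ε).

Relevant sets:
  FIRST(P) = { 'g', 'num' }
  FOLLOW(X) = { $ }

For X:
  PREDICT(X → P T) = { 'g', 'num' }
  PREDICT(X → ε) = { $ }
For P:
  PREDICT(P → num) = { 'num' }
  PREDICT(P → g T) = { 'g' }
For T:
  PREDICT(T → num g) = { 'num' }
  PREDICT(T → g c num) = { 'g' }

All predict sets are disjoint. The grammar IS LL(1).

Answer: Yes, the grammar is LL(1).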